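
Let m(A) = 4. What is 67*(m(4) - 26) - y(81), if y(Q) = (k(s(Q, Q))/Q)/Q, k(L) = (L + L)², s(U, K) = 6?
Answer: -1074562/729 ≈ -1474.0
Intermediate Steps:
k(L) = 4*L² (k(L) = (2*L)² = 4*L²)
y(Q) = 144/Q² (y(Q) = ((4*6²)/Q)/Q = ((4*36)/Q)/Q = (144/Q)/Q = 144/Q²)
67*(m(4) - 26) - y(81) = 67*(4 - 26) - 144/81² = 67*(-22) - 144/6561 = -1474 - 1*16/729 = -1474 - 16/729 = -1074562/729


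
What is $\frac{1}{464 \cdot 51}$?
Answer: $\frac{1}{23664} \approx 4.2258 \cdot 10^{-5}$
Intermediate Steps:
$\frac{1}{464 \cdot 51} = \frac{1}{23664}$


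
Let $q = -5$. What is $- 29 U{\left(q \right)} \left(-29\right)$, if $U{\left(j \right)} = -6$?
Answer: $-5046$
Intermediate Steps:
$- 29 U{\left(q \right)} \left(-29\right) = \left(-29\right) \left(-6\right) \left(-29\right) = 174 \left(-29\right) = -5046$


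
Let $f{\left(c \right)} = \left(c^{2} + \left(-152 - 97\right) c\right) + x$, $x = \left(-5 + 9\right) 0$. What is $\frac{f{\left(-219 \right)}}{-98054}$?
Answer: $- \frac{51246}{49027} \approx -1.0453$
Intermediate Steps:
$x = 0$ ($x = 4 \cdot 0 = 0$)
$f{\left(c \right)} = c^{2} - 249 c$ ($f{\left(c \right)} = \left(c^{2} + \left(-152 - 97\right) c\right) + 0 = \left(c^{2} - 249 c\right) + 0 = c^{2} - 249 c$)
$\frac{f{\left(-219 \right)}}{-98054} = \frac{\left(-219\right) \left(-249 - 219\right)}{-98054} = \left(-219\right) \left(-468\right) \left(- \frac{1}{98054}\right) = 102492 \left(- \frac{1}{98054}\right) = - \frac{51246}{49027}$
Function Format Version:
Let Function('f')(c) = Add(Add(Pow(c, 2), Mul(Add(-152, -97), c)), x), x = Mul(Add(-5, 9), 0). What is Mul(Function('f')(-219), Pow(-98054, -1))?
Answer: Rational(-51246, 49027) ≈ -1.0453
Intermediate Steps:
x = 0 (x = Mul(4, 0) = 0)
Function('f')(c) = Add(Pow(c, 2), Mul(-249, c)) (Function('f')(c) = Add(Add(Pow(c, 2), Mul(Add(-152, -97), c)), 0) = Add(Add(Pow(c, 2), Mul(-249, c)), 0) = Add(Pow(c, 2), Mul(-249, c)))
Mul(Function('f')(-219), Pow(-98054, -1)) = Mul(Mul(-219, Add(-249, -219)), Pow(-98054, -1)) = Mul(Mul(-219, -468), Rational(-1, 98054)) = Mul(102492, Rational(-1, 98054)) = Rational(-51246, 49027)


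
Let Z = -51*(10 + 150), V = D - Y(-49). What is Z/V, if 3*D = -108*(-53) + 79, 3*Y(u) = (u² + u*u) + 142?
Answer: -24480/859 ≈ -28.498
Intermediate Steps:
Y(u) = 142/3 + 2*u²/3 (Y(u) = ((u² + u*u) + 142)/3 = ((u² + u²) + 142)/3 = (2*u² + 142)/3 = (142 + 2*u²)/3 = 142/3 + 2*u²/3)
D = 5803/3 (D = (-108*(-53) + 79)/3 = (5724 + 79)/3 = (⅓)*5803 = 5803/3 ≈ 1934.3)
V = 859/3 (V = 5803/3 - (142/3 + (⅔)*(-49)²) = 5803/3 - (142/3 + (⅔)*2401) = 5803/3 - (142/3 + 4802/3) = 5803/3 - 1*1648 = 5803/3 - 1648 = 859/3 ≈ 286.33)
Z = -8160 (Z = -51*160 = -8160)
Z/V = -8160/859/3 = -8160*3/859 = -24480/859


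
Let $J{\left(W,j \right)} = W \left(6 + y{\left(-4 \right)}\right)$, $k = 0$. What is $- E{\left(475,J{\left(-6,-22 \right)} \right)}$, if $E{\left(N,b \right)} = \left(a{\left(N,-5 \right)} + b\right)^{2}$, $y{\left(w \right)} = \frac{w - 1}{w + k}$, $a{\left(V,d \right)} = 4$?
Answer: $- \frac{6241}{4} \approx -1560.3$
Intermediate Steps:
$y{\left(w \right)} = \frac{-1 + w}{w}$ ($y{\left(w \right)} = \frac{w - 1}{w + 0} = \frac{-1 + w}{w}$)
$J{\left(W,j \right)} = \frac{29 W}{4}$ ($J{\left(W,j \right)} = W \left(6 + \frac{-1 - 4}{-4}\right) = W \left(6 - - \frac{5}{4}\right) = W \left(6 + \frac{5}{4}\right) = W \frac{29}{4} = \frac{29 W}{4}$)
$E{\left(N,b \right)} = \left(4 + b\right)^{2}$
$- E{\left(475,J{\left(-6,-22 \right)} \right)} = - \left(4 + \frac{29}{4} \left(-6\right)\right)^{2} = - \left(4 - \frac{87}{2}\right)^{2} = - \left(- \frac{79}{2}\right)^{2} = \left(-1\right) \frac{6241}{4} = - \frac{6241}{4}$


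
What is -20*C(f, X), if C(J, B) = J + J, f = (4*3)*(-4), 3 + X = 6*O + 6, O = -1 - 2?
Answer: 1920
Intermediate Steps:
O = -3
X = -15 (X = -3 + (6*(-3) + 6) = -3 + (-18 + 6) = -3 - 12 = -15)
f = -48 (f = 12*(-4) = -48)
C(J, B) = 2*J
-20*C(f, X) = -40*(-48) = -20*(-96) = 1920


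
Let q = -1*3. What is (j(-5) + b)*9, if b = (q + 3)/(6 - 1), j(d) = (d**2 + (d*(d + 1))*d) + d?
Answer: -720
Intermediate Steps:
j(d) = d + d**2 + d**2*(1 + d) (j(d) = (d**2 + (d*(1 + d))*d) + d = (d**2 + d**2*(1 + d)) + d = d + d**2 + d**2*(1 + d))
q = -3
b = 0 (b = (-3 + 3)/(6 - 1) = 0/5 = 0*(1/5) = 0)
(j(-5) + b)*9 = (-5*(1 + (-5)**2 + 2*(-5)) + 0)*9 = (-5*(1 + 25 - 10) + 0)*9 = (-5*16 + 0)*9 = (-80 + 0)*9 = -80*9 = -720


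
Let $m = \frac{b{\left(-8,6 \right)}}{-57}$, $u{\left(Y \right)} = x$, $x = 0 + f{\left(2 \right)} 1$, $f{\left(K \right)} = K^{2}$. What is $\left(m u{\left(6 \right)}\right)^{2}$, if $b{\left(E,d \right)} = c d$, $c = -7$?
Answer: $\frac{3136}{361} \approx 8.687$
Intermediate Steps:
$b{\left(E,d \right)} = - 7 d$
$x = 4$ ($x = 0 + 2^{2} \cdot 1 = 0 + 4 \cdot 1 = 0 + 4 = 4$)
$u{\left(Y \right)} = 4$
$m = \frac{14}{19}$ ($m = \frac{\left(-7\right) 6}{-57} = \left(-42\right) \left(- \frac{1}{57}\right) = \frac{14}{19} \approx 0.73684$)
$\left(m u{\left(6 \right)}\right)^{2} = \left(\frac{14}{19} \cdot 4\right)^{2} = \left(\frac{56}{19}\right)^{2} = \frac{3136}{361}$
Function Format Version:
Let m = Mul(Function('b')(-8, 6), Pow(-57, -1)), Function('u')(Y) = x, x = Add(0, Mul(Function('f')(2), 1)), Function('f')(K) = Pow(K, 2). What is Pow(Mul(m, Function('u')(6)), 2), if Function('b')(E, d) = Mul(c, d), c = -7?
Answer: Rational(3136, 361) ≈ 8.6870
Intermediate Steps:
Function('b')(E, d) = Mul(-7, d)
x = 4 (x = Add(0, Mul(Pow(2, 2), 1)) = Add(0, Mul(4, 1)) = Add(0, 4) = 4)
Function('u')(Y) = 4
m = Rational(14, 19) (m = Mul(Mul(-7, 6), Pow(-57, -1)) = Mul(-42, Rational(-1, 57)) = Rational(14, 19) ≈ 0.73684)
Pow(Mul(m, Function('u')(6)), 2) = Pow(Mul(Rational(14, 19), 4), 2) = Pow(Rational(56, 19), 2) = Rational(3136, 361)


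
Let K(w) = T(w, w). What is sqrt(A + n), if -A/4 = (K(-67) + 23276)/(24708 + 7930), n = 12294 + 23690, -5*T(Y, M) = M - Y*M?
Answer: 4*sqrt(14972032840610)/81595 ≈ 189.69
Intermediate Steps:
T(Y, M) = -M/5 + M*Y/5 (T(Y, M) = -(M - Y*M)/5 = -(M - M*Y)/5 = -M/5 + M*Y/5)
K(w) = w*(-1 + w)/5
n = 35984
A = -241872/81595 (A = -4*((1/5)*(-67)*(-1 - 67) + 23276)/(24708 + 7930) = -4*((1/5)*(-67)*(-68) + 23276)/32638 = -4*(4556/5 + 23276)/32638 = -483744/(5*32638) = -4*60468/81595 = -241872/81595 ≈ -2.9643)
sqrt(A + n) = sqrt(-241872/81595 + 35984) = sqrt(2935872608/81595) = 4*sqrt(14972032840610)/81595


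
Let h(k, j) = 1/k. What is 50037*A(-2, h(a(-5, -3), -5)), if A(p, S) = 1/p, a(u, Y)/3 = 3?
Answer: -50037/2 ≈ -25019.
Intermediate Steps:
a(u, Y) = 9 (a(u, Y) = 3*3 = 9)
50037*A(-2, h(a(-5, -3), -5)) = 50037/(-2) = 50037*(-½) = -50037/2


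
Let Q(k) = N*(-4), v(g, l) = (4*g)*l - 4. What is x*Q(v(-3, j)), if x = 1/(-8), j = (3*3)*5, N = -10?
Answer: -5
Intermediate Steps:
j = 45 (j = 9*5 = 45)
v(g, l) = -4 + 4*g*l (v(g, l) = 4*g*l - 4 = -4 + 4*g*l)
x = -1/8 ≈ -0.12500
Q(k) = 40 (Q(k) = -10*(-4) = 40)
x*Q(v(-3, j)) = -1/8*40 = -5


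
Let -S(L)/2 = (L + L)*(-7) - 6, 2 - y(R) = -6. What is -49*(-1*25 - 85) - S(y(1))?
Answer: 5154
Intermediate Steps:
y(R) = 8 (y(R) = 2 - 1*(-6) = 2 + 6 = 8)
S(L) = 12 + 28*L (S(L) = -2*((L + L)*(-7) - 6) = -2*((2*L)*(-7) - 6) = -2*(-14*L - 6) = -2*(-6 - 14*L) = 12 + 28*L)
-49*(-1*25 - 85) - S(y(1)) = -49*(-1*25 - 85) - (12 + 28*8) = -49*(-25 - 85) - (12 + 224) = -49*(-110) - 1*236 = 5390 - 236 = 5154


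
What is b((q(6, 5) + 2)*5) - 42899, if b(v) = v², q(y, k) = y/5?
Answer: -42643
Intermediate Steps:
q(y, k) = y/5 (q(y, k) = y*(⅕) = y/5)
b((q(6, 5) + 2)*5) - 42899 = (((⅕)*6 + 2)*5)² - 42899 = ((6/5 + 2)*5)² - 42899 = ((16/5)*5)² - 42899 = 16² - 42899 = 256 - 42899 = -42643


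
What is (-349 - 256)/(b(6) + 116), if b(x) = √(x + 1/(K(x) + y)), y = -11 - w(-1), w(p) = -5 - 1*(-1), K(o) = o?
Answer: -70180/13451 + 605*√5/13451 ≈ -5.1169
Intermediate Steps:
w(p) = -4 (w(p) = -5 + 1 = -4)
y = -7 (y = -11 - 1*(-4) = -11 + 4 = -7)
b(x) = √(x + 1/(-7 + x)) (b(x) = √(x + 1/(x - 7)) = √(x + 1/(-7 + x)))
(-349 - 256)/(b(6) + 116) = (-349 - 256)/(√((1 + 6*(-7 + 6))/(-7 + 6)) + 116) = -605/(√((1 + 6*(-1))/(-1)) + 116) = -605/(√(-(1 - 6)) + 116) = -605/(√(-1*(-5)) + 116) = -605/(√5 + 116) = -605/(116 + √5)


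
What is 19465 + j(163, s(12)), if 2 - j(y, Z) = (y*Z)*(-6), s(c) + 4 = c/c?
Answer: 16533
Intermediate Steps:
s(c) = -3 (s(c) = -4 + c/c = -4 + 1 = -3)
j(y, Z) = 2 + 6*Z*y (j(y, Z) = 2 - y*Z*(-6) = 2 - Z*y*(-6) = 2 - (-6)*Z*y = 2 + 6*Z*y)
19465 + j(163, s(12)) = 19465 + (2 + 6*(-3)*163) = 19465 + (2 - 2934) = 19465 - 2932 = 16533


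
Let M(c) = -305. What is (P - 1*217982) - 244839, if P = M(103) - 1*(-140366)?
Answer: -322760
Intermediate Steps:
P = 140061 (P = -305 - 1*(-140366) = -305 + 140366 = 140061)
(P - 1*217982) - 244839 = (140061 - 1*217982) - 244839 = (140061 - 217982) - 244839 = -77921 - 244839 = -322760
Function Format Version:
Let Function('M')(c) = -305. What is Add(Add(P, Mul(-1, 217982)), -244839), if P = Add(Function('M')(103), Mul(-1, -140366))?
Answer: -322760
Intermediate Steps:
P = 140061 (P = Add(-305, Mul(-1, -140366)) = Add(-305, 140366) = 140061)
Add(Add(P, Mul(-1, 217982)), -244839) = Add(Add(140061, Mul(-1, 217982)), -244839) = Add(Add(140061, -217982), -244839) = Add(-77921, -244839) = -322760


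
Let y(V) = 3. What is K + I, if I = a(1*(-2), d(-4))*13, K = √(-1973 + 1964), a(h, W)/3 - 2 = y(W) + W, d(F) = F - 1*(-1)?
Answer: 78 + 3*I ≈ 78.0 + 3.0*I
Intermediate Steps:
d(F) = 1 + F (d(F) = F + 1 = 1 + F)
a(h, W) = 15 + 3*W (a(h, W) = 6 + 3*(3 + W) = 6 + (9 + 3*W) = 15 + 3*W)
K = 3*I (K = √(-9) = 3*I ≈ 3.0*I)
I = 78 (I = (15 + 3*(1 - 4))*13 = (15 + 3*(-3))*13 = (15 - 9)*13 = 6*13 = 78)
K + I = 3*I + 78 = 78 + 3*I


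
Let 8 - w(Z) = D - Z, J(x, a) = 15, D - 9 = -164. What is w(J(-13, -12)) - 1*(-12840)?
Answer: 13018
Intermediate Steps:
D = -155 (D = 9 - 164 = -155)
w(Z) = 163 + Z (w(Z) = 8 - (-155 - Z) = 8 + (155 + Z) = 163 + Z)
w(J(-13, -12)) - 1*(-12840) = (163 + 15) - 1*(-12840) = 178 + 12840 = 13018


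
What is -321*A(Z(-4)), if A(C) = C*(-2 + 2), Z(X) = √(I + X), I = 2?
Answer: 0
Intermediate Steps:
Z(X) = √(2 + X)
A(C) = 0 (A(C) = C*0 = 0)
-321*A(Z(-4)) = -321*0 = 0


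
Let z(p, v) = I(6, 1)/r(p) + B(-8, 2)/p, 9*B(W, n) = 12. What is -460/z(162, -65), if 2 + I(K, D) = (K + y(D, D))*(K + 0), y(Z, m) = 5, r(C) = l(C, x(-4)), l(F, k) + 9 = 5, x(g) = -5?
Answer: 55890/1943 ≈ 28.765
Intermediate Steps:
l(F, k) = -4 (l(F, k) = -9 + 5 = -4)
B(W, n) = 4/3 (B(W, n) = (⅑)*12 = 4/3)
r(C) = -4
I(K, D) = -2 + K*(5 + K) (I(K, D) = -2 + (K + 5)*(K + 0) = -2 + (5 + K)*K = -2 + K*(5 + K))
z(p, v) = -16 + 4/(3*p) (z(p, v) = (-2 + 6² + 5*6)/(-4) + 4/(3*p) = (-2 + 36 + 30)*(-¼) + 4/(3*p) = 64*(-¼) + 4/(3*p) = -16 + 4/(3*p))
-460/z(162, -65) = -460/(-16 + (4/3)/162) = -460/(-16 + (4/3)*(1/162)) = -460/(-16 + 2/243) = -460/(-3886/243) = -460*(-243/3886) = 55890/1943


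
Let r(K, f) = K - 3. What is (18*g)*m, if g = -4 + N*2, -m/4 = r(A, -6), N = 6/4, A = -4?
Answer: -504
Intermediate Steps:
N = 3/2 (N = 6*(1/4) = 3/2 ≈ 1.5000)
r(K, f) = -3 + K
m = 28 (m = -4*(-3 - 4) = -4*(-7) = 28)
g = -1 (g = -4 + (3/2)*2 = -4 + 3 = -1)
(18*g)*m = (18*(-1))*28 = -18*28 = -504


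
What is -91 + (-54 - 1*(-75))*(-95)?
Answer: -2086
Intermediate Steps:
-91 + (-54 - 1*(-75))*(-95) = -91 + (-54 + 75)*(-95) = -91 + 21*(-95) = -91 - 1995 = -2086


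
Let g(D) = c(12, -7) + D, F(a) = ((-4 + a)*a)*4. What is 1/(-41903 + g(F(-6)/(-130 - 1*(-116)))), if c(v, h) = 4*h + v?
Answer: -7/293553 ≈ -2.3846e-5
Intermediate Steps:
c(v, h) = v + 4*h
F(a) = 4*a*(-4 + a) (F(a) = (a*(-4 + a))*4 = 4*a*(-4 + a))
g(D) = -16 + D (g(D) = (12 + 4*(-7)) + D = (12 - 28) + D = -16 + D)
1/(-41903 + g(F(-6)/(-130 - 1*(-116)))) = 1/(-41903 + (-16 + (4*(-6)*(-4 - 6))/(-130 - 1*(-116)))) = 1/(-41903 + (-16 + (4*(-6)*(-10))/(-130 + 116))) = 1/(-41903 + (-16 + 240/(-14))) = 1/(-41903 + (-16 + 240*(-1/14))) = 1/(-41903 + (-16 - 120/7)) = 1/(-41903 - 232/7) = 1/(-293553/7) = -7/293553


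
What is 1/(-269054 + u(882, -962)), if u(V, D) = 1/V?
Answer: -882/237305627 ≈ -3.7167e-6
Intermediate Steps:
1/(-269054 + u(882, -962)) = 1/(-269054 + 1/882) = 1/(-237305627/882) = -882/237305627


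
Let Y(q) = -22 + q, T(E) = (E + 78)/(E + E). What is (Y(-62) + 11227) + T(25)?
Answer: 557253/50 ≈ 11145.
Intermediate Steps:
T(E) = (78 + E)/(2*E) (T(E) = (78 + E)/((2*E)) = (78 + E)*(1/(2*E)) = (78 + E)/(2*E))
(Y(-62) + 11227) + T(25) = ((-22 - 62) + 11227) + (1/2)*(78 + 25)/25 = (-84 + 11227) + (1/2)*(1/25)*103 = 11143 + 103/50 = 557253/50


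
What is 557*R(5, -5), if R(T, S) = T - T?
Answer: 0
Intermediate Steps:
R(T, S) = 0
557*R(5, -5) = 557*0 = 0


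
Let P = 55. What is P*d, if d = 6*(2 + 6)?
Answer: 2640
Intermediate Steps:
d = 48 (d = 6*8 = 48)
P*d = 55*48 = 2640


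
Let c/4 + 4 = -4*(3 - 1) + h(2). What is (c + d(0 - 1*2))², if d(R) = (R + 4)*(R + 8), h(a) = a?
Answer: 784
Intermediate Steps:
d(R) = (4 + R)*(8 + R)
c = -40 (c = -16 + 4*(-4*(3 - 1) + 2) = -16 + 4*(-4*2 + 2) = -16 + 4*(-8 + 2) = -16 + 4*(-6) = -16 - 24 = -40)
(c + d(0 - 1*2))² = (-40 + (32 + (0 - 1*2)² + 12*(0 - 1*2)))² = (-40 + (32 + (0 - 2)² + 12*(0 - 2)))² = (-40 + (32 + (-2)² + 12*(-2)))² = (-40 + (32 + 4 - 24))² = (-40 + 12)² = (-28)² = 784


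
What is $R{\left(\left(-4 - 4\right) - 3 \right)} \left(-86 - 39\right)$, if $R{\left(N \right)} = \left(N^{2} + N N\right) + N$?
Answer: $-28875$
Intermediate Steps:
$R{\left(N \right)} = N + 2 N^{2}$ ($R{\left(N \right)} = \left(N^{2} + N^{2}\right) + N = 2 N^{2} + N = N + 2 N^{2}$)
$R{\left(\left(-4 - 4\right) - 3 \right)} \left(-86 - 39\right) = \left(\left(-4 - 4\right) - 3\right) \left(1 + 2 \left(\left(-4 - 4\right) - 3\right)\right) \left(-86 - 39\right) = \left(-8 - 3\right) \left(1 + 2 \left(-8 - 3\right)\right) \left(-125\right) = - 11 \left(1 + 2 \left(-11\right)\right) \left(-125\right) = - 11 \left(1 - 22\right) \left(-125\right) = \left(-11\right) \left(-21\right) \left(-125\right) = 231 \left(-125\right) = -28875$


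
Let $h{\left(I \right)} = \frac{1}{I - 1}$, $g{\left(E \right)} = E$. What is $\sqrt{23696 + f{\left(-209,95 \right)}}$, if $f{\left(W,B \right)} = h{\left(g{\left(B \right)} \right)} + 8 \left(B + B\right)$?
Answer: $\frac{\sqrt{222808670}}{94} \approx 158.8$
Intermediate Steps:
$h{\left(I \right)} = \frac{1}{-1 + I}$
$f{\left(W,B \right)} = \frac{1}{-1 + B} + 16 B$ ($f{\left(W,B \right)} = \frac{1}{-1 + B} + 8 \left(B + B\right) = \frac{1}{-1 + B} + 8 \cdot 2 B = \frac{1}{-1 + B} + 16 B$)
$\sqrt{23696 + f{\left(-209,95 \right)}} = \sqrt{23696 + \frac{1 + 16 \cdot 95 \left(-1 + 95\right)}{-1 + 95}} = \sqrt{23696 + \frac{1 + 16 \cdot 95 \cdot 94}{94}} = \sqrt{23696 + \frac{1 + 142880}{94}} = \sqrt{23696 + \frac{1}{94} \cdot 142881} = \sqrt{23696 + \frac{142881}{94}} = \sqrt{\frac{2370305}{94}} = \frac{\sqrt{222808670}}{94}$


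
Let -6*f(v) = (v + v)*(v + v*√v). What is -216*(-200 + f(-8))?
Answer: 47808 + 9216*I*√2 ≈ 47808.0 + 13033.0*I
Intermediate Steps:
f(v) = -v*(v + v^(3/2))/3 (f(v) = -(v + v)*(v + v*√v)/6 = -2*v*(v + v^(3/2))/6 = -v*(v + v^(3/2))/3)
-216*(-200 + f(-8)) = -216*(-200 + (-⅓*(-8)² - 128*I*√2/3)) = -216*(-200 + (-⅓*64 - 128*I*√2/3)) = -216*(-200 + (-64/3 - 128*I*√2/3)) = -216*(-664/3 - 128*I*√2/3) = 47808 + 9216*I*√2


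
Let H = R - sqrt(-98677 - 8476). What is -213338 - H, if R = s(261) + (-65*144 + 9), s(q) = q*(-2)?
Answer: -203465 + I*sqrt(107153) ≈ -2.0347e+5 + 327.34*I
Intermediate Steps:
s(q) = -2*q
R = -9873 (R = -2*261 + (-65*144 + 9) = -522 + (-9360 + 9) = -522 - 9351 = -9873)
H = -9873 - I*sqrt(107153) (H = -9873 - sqrt(-98677 - 8476) = -9873 - sqrt(-107153) = -9873 - I*sqrt(107153) ≈ -9873.0 - 327.34*I)
-213338 - H = -213338 - (-9873 - I*sqrt(107153)) = -213338 + (9873 + I*sqrt(107153)) = -203465 + I*sqrt(107153)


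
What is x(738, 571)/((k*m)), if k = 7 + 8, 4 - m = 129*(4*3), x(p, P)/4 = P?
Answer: -571/5790 ≈ -0.098618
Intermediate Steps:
x(p, P) = 4*P
m = -1544 (m = 4 - 129*4*3 = 4 - 129*12 = 4 - 1*1548 = 4 - 1548 = -1544)
k = 15
x(738, 571)/((k*m)) = (4*571)/((15*(-1544))) = 2284/(-23160) = 2284*(-1/23160) = -571/5790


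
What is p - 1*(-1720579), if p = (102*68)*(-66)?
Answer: 1262803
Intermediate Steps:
p = -457776 (p = 6936*(-66) = -457776)
p - 1*(-1720579) = -457776 - 1*(-1720579) = -457776 + 1720579 = 1262803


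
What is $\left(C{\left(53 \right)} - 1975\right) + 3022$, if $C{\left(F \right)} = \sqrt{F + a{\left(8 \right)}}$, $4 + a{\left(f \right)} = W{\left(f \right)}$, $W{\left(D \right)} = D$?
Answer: $1047 + \sqrt{57} \approx 1054.6$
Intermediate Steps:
$a{\left(f \right)} = -4 + f$
$C{\left(F \right)} = \sqrt{4 + F}$ ($C{\left(F \right)} = \sqrt{F + \left(-4 + 8\right)} = \sqrt{F + 4} = \sqrt{4 + F}$)
$\left(C{\left(53 \right)} - 1975\right) + 3022 = \left(\sqrt{4 + 53} - 1975\right) + 3022 = \left(\sqrt{57} - 1975\right) + 3022 = \left(-1975 + \sqrt{57}\right) + 3022 = 1047 + \sqrt{57}$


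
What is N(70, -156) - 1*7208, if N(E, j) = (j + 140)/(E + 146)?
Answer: -194618/27 ≈ -7208.1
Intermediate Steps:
N(E, j) = (140 + j)/(146 + E)
N(70, -156) - 1*7208 = (140 - 156)/(146 + 70) - 1*7208 = -16/216 - 7208 = (1/216)*(-16) - 7208 = -2/27 - 7208 = -194618/27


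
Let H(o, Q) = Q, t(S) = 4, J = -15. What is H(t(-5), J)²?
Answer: 225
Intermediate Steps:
H(t(-5), J)² = (-15)² = 225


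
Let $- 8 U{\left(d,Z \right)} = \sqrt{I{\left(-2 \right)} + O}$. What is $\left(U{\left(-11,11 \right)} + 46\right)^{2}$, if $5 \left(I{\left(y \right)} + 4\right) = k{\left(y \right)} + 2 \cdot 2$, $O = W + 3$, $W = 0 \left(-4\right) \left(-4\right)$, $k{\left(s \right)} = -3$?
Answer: $\frac{\left(920 - i \sqrt{5}\right)^{2}}{400} \approx 2116.0 - 10.286 i$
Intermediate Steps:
$W = 0$ ($W = 0 \left(-4\right) = 0$)
$O = 3$ ($O = 0 + 3 = 3$)
$I{\left(y \right)} = - \frac{19}{5}$ ($I{\left(y \right)} = -4 + \frac{-3 + 2 \cdot 2}{5} = -4 + \frac{-3 + 4}{5} = -4 + \frac{1}{5} \cdot 1 = -4 + \frac{1}{5} = - \frac{19}{5}$)
$U{\left(d,Z \right)} = - \frac{i \sqrt{5}}{20}$ ($U{\left(d,Z \right)} = - \frac{\sqrt{- \frac{19}{5} + 3}}{8} = - \frac{\sqrt{- \frac{4}{5}}}{8} = - \frac{\frac{2}{5} i \sqrt{5}}{8} = - \frac{i \sqrt{5}}{20}$)
$\left(U{\left(-11,11 \right)} + 46\right)^{2} = \left(- \frac{i \sqrt{5}}{20} + 46\right)^{2} = \left(46 - \frac{i \sqrt{5}}{20}\right)^{2}$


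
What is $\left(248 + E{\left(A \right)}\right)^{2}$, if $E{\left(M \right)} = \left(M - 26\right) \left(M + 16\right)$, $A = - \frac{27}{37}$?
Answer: $\frac{48080648529}{1874161} \approx 25655.0$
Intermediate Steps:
$A = - \frac{27}{37}$ ($A = \left(-27\right) \frac{1}{37} = - \frac{27}{37} \approx -0.72973$)
$E{\left(M \right)} = \left(-26 + M\right) \left(16 + M\right)$
$\left(248 + E{\left(A \right)}\right)^{2} = \left(248 - \left(\frac{15122}{37} - \frac{729}{1369}\right)\right)^{2} = \left(248 + \left(-416 + \frac{729}{1369} + \frac{270}{37}\right)\right)^{2} = \left(248 - \frac{558785}{1369}\right)^{2} = \left(- \frac{219273}{1369}\right)^{2} = \frac{48080648529}{1874161}$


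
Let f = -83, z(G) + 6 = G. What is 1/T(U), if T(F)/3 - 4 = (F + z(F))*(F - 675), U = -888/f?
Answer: -6889/211312590 ≈ -3.2601e-5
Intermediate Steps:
z(G) = -6 + G
U = 888/83 (U = -888/(-83) = -888*(-1/83) = 888/83 ≈ 10.699)
T(F) = 12 + 3*(-675 + F)*(-6 + 2*F) (T(F) = 12 + 3*((F + (-6 + F))*(F - 675)) = 12 + 3*((-6 + 2*F)*(-675 + F)) = 12 + 3*((-675 + F)*(-6 + 2*F)) = 12 + 3*(-675 + F)*(-6 + 2*F))
1/T(U) = 1/(12162 - 4068*888/83 + 6*(888/83)²) = 1/(12162 - 3612384/83 + 6*(788544/6889)) = 1/(12162 - 3612384/83 + 4731264/6889) = 1/(-211312590/6889) = -6889/211312590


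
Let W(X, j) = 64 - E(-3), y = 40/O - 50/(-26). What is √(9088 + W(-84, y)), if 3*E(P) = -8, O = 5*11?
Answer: 2*√20598/3 ≈ 95.680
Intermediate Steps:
O = 55
E(P) = -8/3 (E(P) = (⅓)*(-8) = -8/3)
y = 379/143 (y = 40/55 - 50/(-26) = 40*(1/55) - 50*(-1/26) = 8/11 + 25/13 = 379/143 ≈ 2.6503)
W(X, j) = 200/3 (W(X, j) = 64 - 1*(-8/3) = 64 + 8/3 = 200/3)
√(9088 + W(-84, y)) = √(9088 + 200/3) = √(27464/3) = 2*√20598/3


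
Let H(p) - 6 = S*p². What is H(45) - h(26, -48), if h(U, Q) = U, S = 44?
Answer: 89080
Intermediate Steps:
H(p) = 6 + 44*p²
H(45) - h(26, -48) = (6 + 44*45²) - 1*26 = (6 + 44*2025) - 26 = (6 + 89100) - 26 = 89106 - 26 = 89080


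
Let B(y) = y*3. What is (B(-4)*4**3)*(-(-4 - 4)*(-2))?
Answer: 12288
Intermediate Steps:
B(y) = 3*y
(B(-4)*4**3)*(-(-4 - 4)*(-2)) = ((3*(-4))*4**3)*(-(-4 - 4)*(-2)) = (-12*64)*(-(-8)*(-2)) = -(-768)*16 = -768*(-16) = 12288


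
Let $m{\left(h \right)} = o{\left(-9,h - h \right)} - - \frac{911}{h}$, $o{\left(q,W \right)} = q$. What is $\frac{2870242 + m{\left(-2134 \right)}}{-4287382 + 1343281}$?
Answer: $- \frac{6125076311}{6282711534} \approx -0.97491$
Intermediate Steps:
$m{\left(h \right)} = -9 + \frac{911}{h}$ ($m{\left(h \right)} = -9 - - \frac{911}{h} = -9 + \frac{911}{h}$)
$\frac{2870242 + m{\left(-2134 \right)}}{-4287382 + 1343281} = \frac{2870242 - \left(9 - \frac{911}{-2134}\right)}{-4287382 + 1343281} = \frac{2870242 + \left(-9 + 911 \left(- \frac{1}{2134}\right)\right)}{-2944101} = \left(2870242 - \frac{20117}{2134}\right) \left(- \frac{1}{2944101}\right) = \frac{6125076311}{2134} \left(- \frac{1}{2944101}\right) = - \frac{6125076311}{6282711534}$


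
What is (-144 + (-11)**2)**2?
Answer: 529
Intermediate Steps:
(-144 + (-11)**2)**2 = (-144 + 121)**2 = (-23)**2 = 529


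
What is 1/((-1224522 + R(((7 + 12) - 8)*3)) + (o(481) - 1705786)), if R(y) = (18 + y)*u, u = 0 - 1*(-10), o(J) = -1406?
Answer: -1/2931204 ≈ -3.4116e-7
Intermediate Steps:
u = 10 (u = 0 + 10 = 10)
R(y) = 180 + 10*y (R(y) = (18 + y)*10 = 180 + 10*y)
1/((-1224522 + R(((7 + 12) - 8)*3)) + (o(481) - 1705786)) = 1/((-1224522 + (180 + 10*(((7 + 12) - 8)*3))) + (-1406 - 1705786)) = 1/((-1224522 + (180 + 10*((19 - 8)*3))) - 1707192) = 1/((-1224522 + (180 + 10*(11*3))) - 1707192) = 1/((-1224522 + (180 + 10*33)) - 1707192) = 1/((-1224522 + (180 + 330)) - 1707192) = 1/((-1224522 + 510) - 1707192) = 1/(-1224012 - 1707192) = 1/(-2931204) = -1/2931204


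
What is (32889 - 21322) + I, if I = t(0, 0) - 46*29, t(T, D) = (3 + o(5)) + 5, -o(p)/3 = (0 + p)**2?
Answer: 10166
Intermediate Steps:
o(p) = -3*p**2 (o(p) = -3*(0 + p)**2 = -3*p**2)
t(T, D) = -67 (t(T, D) = (3 - 3*5**2) + 5 = (3 - 3*25) + 5 = (3 - 75) + 5 = -72 + 5 = -67)
I = -1401 (I = -67 - 46*29 = -67 - 1334 = -1401)
(32889 - 21322) + I = (32889 - 21322) - 1401 = 11567 - 1401 = 10166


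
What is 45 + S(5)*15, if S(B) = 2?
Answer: 75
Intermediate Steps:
45 + S(5)*15 = 45 + 2*15 = 45 + 30 = 75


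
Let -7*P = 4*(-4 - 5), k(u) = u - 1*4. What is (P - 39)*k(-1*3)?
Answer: 237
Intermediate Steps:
k(u) = -4 + u (k(u) = u - 4 = -4 + u)
P = 36/7 (P = -4*(-4 - 5)/7 = -4*(-9)/7 = -1/7*(-36) = 36/7 ≈ 5.1429)
(P - 39)*k(-1*3) = (36/7 - 39)*(-4 - 1*3) = -237*(-4 - 3)/7 = -237/7*(-7) = 237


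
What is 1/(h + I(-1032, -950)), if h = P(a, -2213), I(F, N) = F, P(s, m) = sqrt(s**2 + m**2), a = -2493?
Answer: 516/5023697 + sqrt(11112418)/10047394 ≈ 0.00043449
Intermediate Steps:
P(s, m) = sqrt(m**2 + s**2)
h = sqrt(11112418) (h = sqrt((-2213)**2 + (-2493)**2) = sqrt(4897369 + 6215049) = sqrt(11112418) ≈ 3333.5)
1/(h + I(-1032, -950)) = 1/(sqrt(11112418) - 1032) = 1/(-1032 + sqrt(11112418))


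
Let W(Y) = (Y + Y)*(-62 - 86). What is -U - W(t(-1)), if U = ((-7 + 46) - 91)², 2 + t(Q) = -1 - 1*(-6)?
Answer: -1816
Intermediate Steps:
t(Q) = 3 (t(Q) = -2 + (-1 - 1*(-6)) = -2 + (-1 + 6) = -2 + 5 = 3)
W(Y) = -296*Y (W(Y) = (2*Y)*(-148) = -296*Y)
U = 2704 (U = (39 - 91)² = (-52)² = 2704)
-U - W(t(-1)) = -1*2704 - (-296)*3 = -2704 - 1*(-888) = -2704 + 888 = -1816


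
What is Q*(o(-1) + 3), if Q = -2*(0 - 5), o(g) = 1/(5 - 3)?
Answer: 35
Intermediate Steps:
o(g) = ½ (o(g) = 1/2 = ½)
Q = 10 (Q = -2*(-5) = 10)
Q*(o(-1) + 3) = 10*(½ + 3) = 10*(7/2) = 35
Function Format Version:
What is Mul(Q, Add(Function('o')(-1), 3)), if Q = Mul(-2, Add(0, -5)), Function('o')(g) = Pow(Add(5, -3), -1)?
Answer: 35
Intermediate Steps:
Function('o')(g) = Rational(1, 2) (Function('o')(g) = Pow(2, -1) = Rational(1, 2))
Q = 10 (Q = Mul(-2, -5) = 10)
Mul(Q, Add(Function('o')(-1), 3)) = Mul(10, Add(Rational(1, 2), 3)) = Mul(10, Rational(7, 2)) = 35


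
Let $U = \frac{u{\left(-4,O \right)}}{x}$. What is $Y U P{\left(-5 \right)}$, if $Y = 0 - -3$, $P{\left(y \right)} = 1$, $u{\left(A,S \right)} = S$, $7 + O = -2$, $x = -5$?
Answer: $\frac{27}{5} \approx 5.4$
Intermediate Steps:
$O = -9$ ($O = -7 - 2 = -9$)
$Y = 3$ ($Y = 0 + 3 = 3$)
$U = \frac{9}{5}$ ($U = - \frac{9}{-5} = \left(-9\right) \left(- \frac{1}{5}\right) = \frac{9}{5} \approx 1.8$)
$Y U P{\left(-5 \right)} = 3 \cdot \frac{9}{5} \cdot 1 = \frac{27}{5} \cdot 1 = \frac{27}{5}$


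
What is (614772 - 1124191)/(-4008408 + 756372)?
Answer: 509419/3252036 ≈ 0.15665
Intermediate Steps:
(614772 - 1124191)/(-4008408 + 756372) = -509419/(-3252036) = -509419*(-1/3252036) = 509419/3252036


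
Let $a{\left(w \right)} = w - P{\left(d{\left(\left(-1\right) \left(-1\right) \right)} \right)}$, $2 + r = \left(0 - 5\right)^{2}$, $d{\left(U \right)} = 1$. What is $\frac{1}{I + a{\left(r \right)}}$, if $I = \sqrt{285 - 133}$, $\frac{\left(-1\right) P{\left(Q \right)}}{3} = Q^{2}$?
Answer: $\frac{13}{262} - \frac{\sqrt{38}}{262} \approx 0.02609$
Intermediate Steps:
$r = 23$ ($r = -2 + \left(0 - 5\right)^{2} = -2 + \left(-5\right)^{2} = -2 + 25 = 23$)
$P{\left(Q \right)} = - 3 Q^{2}$
$I = 2 \sqrt{38}$ ($I = \sqrt{152} = 2 \sqrt{38} \approx 12.329$)
$a{\left(w \right)} = 3 + w$ ($a{\left(w \right)} = w - - 3 \cdot 1^{2} = w - \left(-3\right) 1 = w - -3 = w + 3 = 3 + w$)
$\frac{1}{I + a{\left(r \right)}} = \frac{1}{2 \sqrt{38} + \left(3 + 23\right)} = \frac{1}{2 \sqrt{38} + 26} = \frac{1}{26 + 2 \sqrt{38}}$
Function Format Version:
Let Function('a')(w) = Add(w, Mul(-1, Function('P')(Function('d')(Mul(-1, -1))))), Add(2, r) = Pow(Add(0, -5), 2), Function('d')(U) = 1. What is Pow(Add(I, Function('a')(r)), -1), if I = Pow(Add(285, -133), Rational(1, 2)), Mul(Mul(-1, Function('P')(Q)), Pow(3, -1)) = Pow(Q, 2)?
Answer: Add(Rational(13, 262), Mul(Rational(-1, 262), Pow(38, Rational(1, 2)))) ≈ 0.026090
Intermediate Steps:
r = 23 (r = Add(-2, Pow(Add(0, -5), 2)) = Add(-2, Pow(-5, 2)) = Add(-2, 25) = 23)
Function('P')(Q) = Mul(-3, Pow(Q, 2))
I = Mul(2, Pow(38, Rational(1, 2))) (I = Pow(152, Rational(1, 2)) = Mul(2, Pow(38, Rational(1, 2))) ≈ 12.329)
Function('a')(w) = Add(3, w) (Function('a')(w) = Add(w, Mul(-1, Mul(-3, Pow(1, 2)))) = Add(w, Mul(-1, Mul(-3, 1))) = Add(w, Mul(-1, -3)) = Add(w, 3) = Add(3, w))
Pow(Add(I, Function('a')(r)), -1) = Pow(Add(Mul(2, Pow(38, Rational(1, 2))), Add(3, 23)), -1) = Pow(Add(Mul(2, Pow(38, Rational(1, 2))), 26), -1) = Pow(Add(26, Mul(2, Pow(38, Rational(1, 2)))), -1)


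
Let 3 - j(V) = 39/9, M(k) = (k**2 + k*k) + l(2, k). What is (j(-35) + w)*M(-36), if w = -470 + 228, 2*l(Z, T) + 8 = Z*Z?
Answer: -1890700/3 ≈ -6.3023e+5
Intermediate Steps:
l(Z, T) = -4 + Z**2/2 (l(Z, T) = -4 + (Z*Z)/2 = -4 + Z**2/2)
M(k) = -2 + 2*k**2 (M(k) = (k**2 + k*k) + (-4 + (1/2)*2**2) = (k**2 + k**2) + (-4 + (1/2)*4) = 2*k**2 + (-4 + 2) = 2*k**2 - 2 = -2 + 2*k**2)
w = -242
j(V) = -4/3 (j(V) = 3 - 39/9 = 3 - 1*13/3 = 3 - 13/3 = -4/3)
(j(-35) + w)*M(-36) = (-4/3 - 242)*(-2 + 2*(-36)**2) = -730*(-2 + 2*1296)/3 = -730*(-2 + 2592)/3 = -730/3*2590 = -1890700/3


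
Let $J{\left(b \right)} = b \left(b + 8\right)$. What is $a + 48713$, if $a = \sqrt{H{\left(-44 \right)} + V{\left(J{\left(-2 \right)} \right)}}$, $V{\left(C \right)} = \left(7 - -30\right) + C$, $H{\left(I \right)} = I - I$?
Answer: $48718$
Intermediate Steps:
$H{\left(I \right)} = 0$
$J{\left(b \right)} = b \left(8 + b\right)$
$V{\left(C \right)} = 37 + C$ ($V{\left(C \right)} = \left(7 + 30\right) + C = 37 + C$)
$a = 5$ ($a = \sqrt{0 + \left(37 - 2 \left(8 - 2\right)\right)} = \sqrt{0 + \left(37 - 12\right)} = \sqrt{0 + 25} = \sqrt{25} = 5$)
$a + 48713 = 5 + 48713 = 48718$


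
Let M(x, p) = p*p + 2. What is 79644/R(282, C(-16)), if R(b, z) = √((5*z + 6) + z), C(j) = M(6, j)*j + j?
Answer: -13274*I*√2762/1381 ≈ -505.15*I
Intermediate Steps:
M(x, p) = 2 + p² (M(x, p) = p² + 2 = 2 + p²)
C(j) = j + j*(2 + j²) (C(j) = (2 + j²)*j + j = j*(2 + j²) + j = j + j*(2 + j²))
R(b, z) = √(6 + 6*z) (R(b, z) = √((6 + 5*z) + z) = √(6 + 6*z))
79644/R(282, C(-16)) = 79644/(√(6 + 6*(-16*(3 + (-16)²)))) = 79644/(√(6 + 6*(-16*(3 + 256)))) = 79644/(√(6 + 6*(-16*259))) = 79644/(√(6 + 6*(-4144))) = 79644/(√(6 - 24864)) = 79644/(√(-24858)) = 79644/((3*I*√2762)) = 79644*(-I*√2762/8286) = -13274*I*√2762/1381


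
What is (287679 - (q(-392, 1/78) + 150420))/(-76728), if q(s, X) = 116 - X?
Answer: -10697155/5984784 ≈ -1.7874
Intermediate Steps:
(287679 - (q(-392, 1/78) + 150420))/(-76728) = (287679 - ((116 - 1/78) + 150420))/(-76728) = (287679 - ((116 - 1*1/78) + 150420))*(-1/76728) = (287679 - ((116 - 1/78) + 150420))*(-1/76728) = (287679 - (9047/78 + 150420))*(-1/76728) = (287679 - 1*11741807/78)*(-1/76728) = (287679 - 11741807/78)*(-1/76728) = (10697155/78)*(-1/76728) = -10697155/5984784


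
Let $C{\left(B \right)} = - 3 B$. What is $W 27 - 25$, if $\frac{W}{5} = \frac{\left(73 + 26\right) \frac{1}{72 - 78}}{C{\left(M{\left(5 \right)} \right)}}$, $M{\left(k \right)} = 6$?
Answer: $\frac{395}{4} \approx 98.75$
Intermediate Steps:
$W = \frac{55}{12}$ ($W = 5 \frac{\left(73 + 26\right) \frac{1}{72 - 78}}{\left(-3\right) 6} = 5 \frac{99 \frac{1}{-6}}{-18} = 5 \cdot 99 \left(- \frac{1}{6}\right) \left(- \frac{1}{18}\right) = 5 \left(\left(- \frac{33}{2}\right) \left(- \frac{1}{18}\right)\right) = 5 \cdot \frac{11}{12} = \frac{55}{12} \approx 4.5833$)
$W 27 - 25 = \frac{55}{12} \cdot 27 - 25 = \frac{495}{4} - 25 = \frac{395}{4}$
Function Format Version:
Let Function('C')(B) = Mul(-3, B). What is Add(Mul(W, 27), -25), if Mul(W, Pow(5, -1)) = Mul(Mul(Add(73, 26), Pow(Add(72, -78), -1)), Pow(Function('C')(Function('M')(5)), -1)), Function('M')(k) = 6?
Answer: Rational(395, 4) ≈ 98.750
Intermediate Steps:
W = Rational(55, 12) (W = Mul(5, Mul(Mul(Add(73, 26), Pow(Add(72, -78), -1)), Pow(Mul(-3, 6), -1))) = Mul(5, Mul(Mul(99, Pow(-6, -1)), Pow(-18, -1))) = Mul(5, Mul(Mul(99, Rational(-1, 6)), Rational(-1, 18))) = Mul(5, Mul(Rational(-33, 2), Rational(-1, 18))) = Mul(5, Rational(11, 12)) = Rational(55, 12) ≈ 4.5833)
Add(Mul(W, 27), -25) = Add(Mul(Rational(55, 12), 27), -25) = Add(Rational(495, 4), -25) = Rational(395, 4)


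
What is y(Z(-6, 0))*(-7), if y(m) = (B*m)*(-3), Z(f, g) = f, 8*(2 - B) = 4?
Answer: -189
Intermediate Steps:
B = 3/2 (B = 2 - 1/8*4 = 2 - 1/2 = 3/2 ≈ 1.5000)
y(m) = -9*m/2 (y(m) = (3*m/2)*(-3) = -9*m/2)
y(Z(-6, 0))*(-7) = -9/2*(-6)*(-7) = 27*(-7) = -189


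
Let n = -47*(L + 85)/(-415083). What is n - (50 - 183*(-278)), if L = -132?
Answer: -21137688901/415083 ≈ -50924.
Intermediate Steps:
n = -2209/415083 (n = -47*(-132 + 85)/(-415083) = -47*(-47)*(-1/415083) = 2209*(-1/415083) = -2209/415083 ≈ -0.0053218)
n - (50 - 183*(-278)) = -2209/415083 - (50 - 183*(-278)) = -2209/415083 - (50 + 50874) = -2209/415083 - 1*50924 = -2209/415083 - 50924 = -21137688901/415083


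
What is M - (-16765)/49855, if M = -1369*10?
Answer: -136499637/9971 ≈ -13690.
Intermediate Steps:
M = -13690
M - (-16765)/49855 = -13690 - (-16765)/49855 = -13690 - 1*(-3353/9971) = -13690 + 3353/9971 = -136499637/9971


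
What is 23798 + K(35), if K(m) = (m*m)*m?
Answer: 66673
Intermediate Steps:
K(m) = m³ (K(m) = m²*m = m³)
23798 + K(35) = 23798 + 35³ = 23798 + 42875 = 66673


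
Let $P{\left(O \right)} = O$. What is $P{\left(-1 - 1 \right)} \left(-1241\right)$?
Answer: $2482$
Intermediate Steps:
$P{\left(-1 - 1 \right)} \left(-1241\right) = \left(-1 - 1\right) \left(-1241\right) = \left(-2\right) \left(-1241\right) = 2482$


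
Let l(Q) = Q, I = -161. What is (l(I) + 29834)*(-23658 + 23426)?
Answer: -6884136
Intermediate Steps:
(l(I) + 29834)*(-23658 + 23426) = (-161 + 29834)*(-23658 + 23426) = 29673*(-232) = -6884136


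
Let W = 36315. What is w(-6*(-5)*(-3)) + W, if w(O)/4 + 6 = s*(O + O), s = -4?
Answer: 39171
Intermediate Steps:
w(O) = -24 - 32*O (w(O) = -24 + 4*(-4*(O + O)) = -24 + 4*(-8*O) = -24 - 32*O)
w(-6*(-5)*(-3)) + W = (-24 - 32*(-6*(-5))*(-3)) + 36315 = (-24 - 960*(-3)) + 36315 = (-24 - 32*(-90)) + 36315 = (-24 + 2880) + 36315 = 2856 + 36315 = 39171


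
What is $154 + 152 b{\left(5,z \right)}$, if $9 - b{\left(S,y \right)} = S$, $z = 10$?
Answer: $762$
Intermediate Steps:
$b{\left(S,y \right)} = 9 - S$
$154 + 152 b{\left(5,z \right)} = 154 + 152 \left(9 - 5\right) = 154 + 152 \cdot 4 = 154 + 608 = 762$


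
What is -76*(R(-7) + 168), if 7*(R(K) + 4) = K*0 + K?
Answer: -12388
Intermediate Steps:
R(K) = -4 + K/7 (R(K) = -4 + (K*0 + K)/7 = -4 + (0 + K)/7 = -4 + K/7)
-76*(R(-7) + 168) = -76*((-4 + (1/7)*(-7)) + 168) = -76*((-4 - 1) + 168) = -76*(-5 + 168) = -76*163 = -12388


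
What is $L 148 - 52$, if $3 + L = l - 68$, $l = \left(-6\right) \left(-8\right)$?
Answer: $-3456$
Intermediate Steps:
$l = 48$
$L = -23$ ($L = -3 + \left(48 - 68\right) = -3 - 20 = -23$)
$L 148 - 52 = \left(-23\right) 148 - 52 = -3404 - 52 = -3456$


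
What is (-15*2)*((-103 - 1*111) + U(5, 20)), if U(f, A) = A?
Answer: 5820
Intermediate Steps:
(-15*2)*((-103 - 1*111) + U(5, 20)) = (-15*2)*((-103 - 1*111) + 20) = -30*((-103 - 111) + 20) = -30*(-214 + 20) = -30*(-194) = 5820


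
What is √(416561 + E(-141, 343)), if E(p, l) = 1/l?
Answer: 2*√250040742/49 ≈ 645.42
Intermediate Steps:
√(416561 + E(-141, 343)) = √(416561 + 1/343) = √(142880424/343) = 2*√250040742/49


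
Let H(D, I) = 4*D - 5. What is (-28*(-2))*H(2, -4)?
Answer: 168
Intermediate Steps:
H(D, I) = -5 + 4*D
(-28*(-2))*H(2, -4) = (-28*(-2))*(-5 + 4*2) = 56*(-5 + 8) = 56*3 = 168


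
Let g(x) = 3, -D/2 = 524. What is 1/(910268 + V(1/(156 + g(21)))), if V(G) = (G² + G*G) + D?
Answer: 25281/22985990822 ≈ 1.0998e-6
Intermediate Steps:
D = -1048 (D = -2*524 = -1048)
V(G) = -1048 + 2*G² (V(G) = (G² + G*G) - 1048 = (G² + G²) - 1048 = 2*G² - 1048 = -1048 + 2*G²)
1/(910268 + V(1/(156 + g(21)))) = 1/(910268 + (-1048 + 2*(1/(156 + 3))²)) = 1/(910268 + (-1048 + 2*(1/159)²)) = 1/(910268 + (-1048 + 2*(1/25281))) = 1/(910268 + (-1048 + 2/25281)) = 1/(910268 - 26494486/25281) = 1/(22985990822/25281) = 25281/22985990822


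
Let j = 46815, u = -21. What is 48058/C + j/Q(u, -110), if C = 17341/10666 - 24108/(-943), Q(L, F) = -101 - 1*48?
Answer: 1444357210591/993897199 ≈ 1453.2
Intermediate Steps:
Q(L, F) = -149 (Q(L, F) = -101 - 48 = -149)
C = 6670451/245318 (C = 17341*(1/10666) - 24108*(-1/943) = 17341/10666 + 588/23 = 6670451/245318 ≈ 27.191)
48058/C + j/Q(u, -110) = 48058/(6670451/245318) + 46815/(-149) = 48058*(245318/6670451) + 46815*(-1/149) = 11789492444/6670451 - 46815/149 = 1444357210591/993897199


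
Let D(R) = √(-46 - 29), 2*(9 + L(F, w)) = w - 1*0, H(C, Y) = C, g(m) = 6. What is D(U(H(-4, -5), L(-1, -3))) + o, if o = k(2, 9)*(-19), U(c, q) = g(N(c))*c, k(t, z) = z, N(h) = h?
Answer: -171 + 5*I*√3 ≈ -171.0 + 8.6602*I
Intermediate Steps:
L(F, w) = -9 + w/2 (L(F, w) = -9 + (w - 1*0)/2 = -9 + (w + 0)/2 = -9 + w/2)
U(c, q) = 6*c
D(R) = 5*I*√3 (D(R) = √(-75) = 5*I*√3)
o = -171 (o = 9*(-19) = -171)
D(U(H(-4, -5), L(-1, -3))) + o = 5*I*√3 - 171 = -171 + 5*I*√3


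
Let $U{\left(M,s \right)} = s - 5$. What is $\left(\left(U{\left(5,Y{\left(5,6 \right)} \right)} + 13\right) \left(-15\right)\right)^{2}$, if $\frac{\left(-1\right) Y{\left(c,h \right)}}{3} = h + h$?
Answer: $176400$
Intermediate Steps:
$Y{\left(c,h \right)} = - 6 h$ ($Y{\left(c,h \right)} = - 3 \left(h + h\right) = - 3 \cdot 2 h = - 6 h$)
$U{\left(M,s \right)} = -5 + s$
$\left(\left(U{\left(5,Y{\left(5,6 \right)} \right)} + 13\right) \left(-15\right)\right)^{2} = \left(\left(\left(-5 - 36\right) + 13\right) \left(-15\right)\right)^{2} = \left(\left(-41 + 13\right) \left(-15\right)\right)^{2} = \left(\left(-28\right) \left(-15\right)\right)^{2} = 420^{2} = 176400$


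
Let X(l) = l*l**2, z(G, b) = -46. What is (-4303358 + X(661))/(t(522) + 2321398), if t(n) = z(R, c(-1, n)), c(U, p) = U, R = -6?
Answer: 291199/2376 ≈ 122.56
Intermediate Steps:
t(n) = -46
X(l) = l**3
(-4303358 + X(661))/(t(522) + 2321398) = (-4303358 + 661**3)/(-46 + 2321398) = (-4303358 + 288804781)/2321352 = 284501423*(1/2321352) = 291199/2376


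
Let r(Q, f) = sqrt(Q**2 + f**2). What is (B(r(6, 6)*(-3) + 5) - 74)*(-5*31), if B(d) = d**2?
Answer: -92845 + 27900*sqrt(2) ≈ -53388.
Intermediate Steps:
(B(r(6, 6)*(-3) + 5) - 74)*(-5*31) = ((sqrt(6**2 + 6**2)*(-3) + 5)**2 - 74)*(-5*31) = ((sqrt(36 + 36)*(-3) + 5)**2 - 74)*(-155) = ((sqrt(72)*(-3) + 5)**2 - 74)*(-155) = (((6*sqrt(2))*(-3) + 5)**2 - 74)*(-155) = ((-18*sqrt(2) + 5)**2 - 74)*(-155) = ((5 - 18*sqrt(2))**2 - 74)*(-155) = (-74 + (5 - 18*sqrt(2))**2)*(-155) = 11470 - 155*(5 - 18*sqrt(2))**2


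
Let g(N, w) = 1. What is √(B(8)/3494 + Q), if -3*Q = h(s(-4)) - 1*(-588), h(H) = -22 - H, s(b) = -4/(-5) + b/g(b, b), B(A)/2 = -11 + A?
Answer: I*√130291443435/26205 ≈ 13.774*I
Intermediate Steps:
B(A) = -22 + 2*A (B(A) = 2*(-11 + A) = -22 + 2*A)
s(b) = ⅘ + b (s(b) = -4/(-5) + b/1 = -4*(-⅕) + b*1 = ⅘ + b)
Q = -2846/15 (Q = -((-22 - (⅘ - 4)) - 1*(-588))/3 = -((-22 - 1*(-16/5)) + 588)/3 = -((-22 + 16/5) + 588)/3 = -(-94/5 + 588)/3 = -⅓*2846/5 = -2846/15 ≈ -189.73)
√(B(8)/3494 + Q) = √((-22 + 2*8)/3494 - 2846/15) = √((-22 + 16)*(1/3494) - 2846/15) = √(-6*1/3494 - 2846/15) = √(-3/1747 - 2846/15) = √(-4972007/26205) = I*√130291443435/26205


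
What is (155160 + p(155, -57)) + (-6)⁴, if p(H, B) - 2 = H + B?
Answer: 156556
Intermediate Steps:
p(H, B) = 2 + B + H (p(H, B) = 2 + (H + B) = 2 + (B + H) = 2 + B + H)
(155160 + p(155, -57)) + (-6)⁴ = (155160 + (2 - 57 + 155)) + (-6)⁴ = (155160 + 100) + 1296 = 155260 + 1296 = 156556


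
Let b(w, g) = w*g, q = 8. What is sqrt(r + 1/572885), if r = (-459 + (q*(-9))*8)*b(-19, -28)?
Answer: I*sqrt(180711955051576615)/572885 ≈ 742.04*I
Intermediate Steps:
b(w, g) = g*w
r = -550620 (r = (-459 + (8*(-9))*8)*(-28*(-19)) = (-459 - 72*8)*532 = (-459 - 576)*532 = -1035*532 = -550620)
sqrt(r + 1/572885) = sqrt(-550620 + 1/572885) = sqrt(-315441938699/572885) = I*sqrt(180711955051576615)/572885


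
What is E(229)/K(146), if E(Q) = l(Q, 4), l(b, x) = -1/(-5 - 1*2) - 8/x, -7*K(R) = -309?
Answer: -13/309 ≈ -0.042071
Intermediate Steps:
K(R) = 309/7 (K(R) = -⅐*(-309) = 309/7)
l(b, x) = ⅐ - 8/x (l(b, x) = -1/(-5 - 2) - 8/x = -1/(-7) - 8/x = -1*(-⅐) - 8/x = ⅐ - 8/x)
E(Q) = -13/7 (E(Q) = (⅐)*(-56 + 4)/4 = (⅐)*(¼)*(-52) = -13/7)
E(229)/K(146) = -13/(7*309/7) = -13/7*7/309 = -13/309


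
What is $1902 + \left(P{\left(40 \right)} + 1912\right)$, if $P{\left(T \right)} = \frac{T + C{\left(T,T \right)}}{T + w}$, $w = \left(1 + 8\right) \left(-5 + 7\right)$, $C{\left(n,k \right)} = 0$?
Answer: $\frac{110626}{29} \approx 3814.7$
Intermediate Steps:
$w = 18$ ($w = 9 \cdot 2 = 18$)
$P{\left(T \right)} = \frac{T}{18 + T}$ ($P{\left(T \right)} = \frac{T + 0}{T + 18} = \frac{T}{18 + T}$)
$1902 + \left(P{\left(40 \right)} + 1912\right) = 1902 + \left(\frac{40}{18 + 40} + 1912\right) = 1902 + \left(\frac{40}{58} + 1912\right) = 1902 + \left(40 \cdot \frac{1}{58} + 1912\right) = 1902 + \left(\frac{20}{29} + 1912\right) = 1902 + \frac{55468}{29} = \frac{110626}{29}$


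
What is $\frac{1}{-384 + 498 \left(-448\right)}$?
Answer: $- \frac{1}{223488} \approx -4.4745 \cdot 10^{-6}$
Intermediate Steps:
$\frac{1}{-384 + 498 \left(-448\right)} = \frac{1}{-384 - 223104} = \frac{1}{-223488} = - \frac{1}{223488}$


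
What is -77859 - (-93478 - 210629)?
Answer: 226248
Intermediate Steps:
-77859 - (-93478 - 210629) = -77859 - 1*(-304107) = -77859 + 304107 = 226248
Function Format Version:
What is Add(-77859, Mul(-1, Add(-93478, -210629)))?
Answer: 226248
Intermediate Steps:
Add(-77859, Mul(-1, Add(-93478, -210629))) = Add(-77859, Mul(-1, -304107)) = Add(-77859, 304107) = 226248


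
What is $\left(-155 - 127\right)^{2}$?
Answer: $79524$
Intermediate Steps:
$\left(-155 - 127\right)^{2} = \left(-282\right)^{2} = 79524$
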